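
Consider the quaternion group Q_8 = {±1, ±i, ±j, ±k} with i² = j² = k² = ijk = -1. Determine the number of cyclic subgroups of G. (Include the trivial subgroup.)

Group the elements of G by the cyclic subgroup they generate; each cyclic subgroup of order d accounts for φ(d) elements.
Cyclic subgroups by order — order 1: 1; order 2: 1; order 4: 3.
Total: 5.

5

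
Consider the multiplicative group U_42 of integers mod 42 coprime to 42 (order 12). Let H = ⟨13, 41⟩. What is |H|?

4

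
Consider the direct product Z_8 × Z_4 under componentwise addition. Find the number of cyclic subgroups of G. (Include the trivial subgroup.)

14

A cyclic subgroup of order d is generated by each of its φ(d) elements of order d, so the cyclic subgroups of order d number (#elements of order d)/φ(d).
Cyclic subgroups by order — order 1: 1; order 2: 3; order 4: 6; order 8: 4.
Total: 14.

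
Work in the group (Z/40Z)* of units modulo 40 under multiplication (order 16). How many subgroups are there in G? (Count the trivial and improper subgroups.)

27

|G| = 16, so by Lagrange every subgroup order divides 16. Divisors: 1, 2, 4, 8, 16.
Subgroups by order — order 1: 1; order 2: 7; order 4: 11; order 8: 7; order 16: 1.
Total: 1 + 7 + 11 + 7 + 1 = 27.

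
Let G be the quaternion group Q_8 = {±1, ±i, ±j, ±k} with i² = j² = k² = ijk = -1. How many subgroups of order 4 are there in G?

3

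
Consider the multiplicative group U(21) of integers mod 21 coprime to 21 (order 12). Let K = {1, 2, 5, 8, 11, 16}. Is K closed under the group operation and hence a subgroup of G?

No

16 ∈ K but its inverse 4 ∉ K, so K is not a subgroup.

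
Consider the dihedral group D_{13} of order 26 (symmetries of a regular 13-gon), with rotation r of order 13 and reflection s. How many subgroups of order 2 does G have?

|G| = 26 and 2 | 26, so subgroups of order 2 are possible by Lagrange.
The subgroups of order 2 are: {e, r^10s}; {e, r^11s}; {e, r^12s}; {e, r^2s}; … (13 in all).
So G has 13 subgroups of order 2.

13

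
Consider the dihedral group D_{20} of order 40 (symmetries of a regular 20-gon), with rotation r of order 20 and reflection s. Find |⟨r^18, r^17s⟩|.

20

|⟨r^18⟩| = 10 and |⟨r^17s⟩| = 2, so |H| is a multiple of lcm(10, 2) = 10 and divides |G| = 40.
Closing under the operation: H = {e, r^2, r^4, r^6, r^8, r^10, r^12, r^14, r^16, r^18, rs, r^3s, r^5s, r^7s, r^9s, r^11s, r^13s, r^15s, r^17s, r^19s}, so |H| = 20.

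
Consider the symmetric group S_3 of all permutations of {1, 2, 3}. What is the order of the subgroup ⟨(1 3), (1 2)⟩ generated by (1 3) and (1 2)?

6

|⟨(1 3)⟩| = 2 and |⟨(1 2)⟩| = 2, so |H| is a multiple of lcm(2, 2) = 2 and divides |G| = 6.
Closing {(1 3), (1 2)} under the group operation gives all of G, so |H| = 6.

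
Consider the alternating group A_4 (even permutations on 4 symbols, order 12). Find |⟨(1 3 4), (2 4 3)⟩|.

12

|⟨(1 3 4)⟩| = 3 and |⟨(2 4 3)⟩| = 3, so |H| is a multiple of lcm(3, 3) = 3 and divides |G| = 12.
Closing {(1 3 4), (2 4 3)} under the group operation gives all of G, so |H| = 12.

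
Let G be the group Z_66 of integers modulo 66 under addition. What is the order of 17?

66

In Z_66, the order of an element a is n/gcd(a, n).
gcd(17, 66) = 1, so |⟨17⟩| = 66/1 = 66.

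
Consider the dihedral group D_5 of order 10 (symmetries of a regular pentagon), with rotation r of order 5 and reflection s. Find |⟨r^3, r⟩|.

5

|⟨r^3⟩| = 5 and |⟨r⟩| = 5, so |H| is a multiple of lcm(5, 5) = 5 and divides |G| = 10.
Closing under the operation: H = {e, r, r^2, r^3, r^4}, so |H| = 5.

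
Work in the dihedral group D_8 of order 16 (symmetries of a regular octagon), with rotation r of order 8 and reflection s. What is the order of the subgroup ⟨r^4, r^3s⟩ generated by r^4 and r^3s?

4

|⟨r^4⟩| = 2 and |⟨r^3s⟩| = 2, so |H| is a multiple of lcm(2, 2) = 2 and divides |G| = 16.
Closing under the operation: H = {e, r^4, r^3s, r^7s}, so |H| = 4.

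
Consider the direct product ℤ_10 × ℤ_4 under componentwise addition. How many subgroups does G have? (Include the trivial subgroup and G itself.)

|G| = 40, so by Lagrange every subgroup order divides 40. Divisors: 1, 2, 4, 5, 8, 10, 20, 40.
Subgroups by order — order 1: 1; order 2: 3; order 4: 3; order 5: 1; order 8: 1; order 10: 3; order 20: 3; order 40: 1.
Total: 1 + 3 + 3 + 1 + 1 + 3 + 3 + 1 = 16.

16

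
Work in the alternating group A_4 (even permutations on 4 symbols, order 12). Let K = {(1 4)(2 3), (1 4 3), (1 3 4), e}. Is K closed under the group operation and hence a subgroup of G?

No

Closure fails: (1 4 3) ∘ (1 4)(2 3) = (1 3 2) ∉ K. So K is not a subgroup.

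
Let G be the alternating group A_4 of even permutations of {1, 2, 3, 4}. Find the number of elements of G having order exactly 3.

8

The elements of order 3 are: (2 3 4), (2 4 3), (1 2 3), (1 2 4), (1 3 2), (1 3 4), (1 4 2), (1 4 3).
That's 8.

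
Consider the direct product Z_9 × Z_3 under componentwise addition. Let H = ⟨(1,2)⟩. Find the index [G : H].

|⟨(1,2)⟩| = 9 and |G| = 27.
By Lagrange, [G : H] = |G|/|H| = 27/9 = 3.

3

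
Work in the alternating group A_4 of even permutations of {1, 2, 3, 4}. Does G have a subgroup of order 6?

6 | 12, so Lagrange does not rule it out; but checking all subgroups of G, none has order 6.
(A_4 is the standard example that the converse of Lagrange fails.)

No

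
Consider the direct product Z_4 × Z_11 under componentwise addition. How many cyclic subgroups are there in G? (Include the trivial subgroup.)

Group the elements of G by the cyclic subgroup they generate; each cyclic subgroup of order d accounts for φ(d) elements.
Cyclic subgroups by order — order 1: 1; order 2: 1; order 4: 1; order 11: 1; order 22: 1; order 44: 1.
Total: 6.

6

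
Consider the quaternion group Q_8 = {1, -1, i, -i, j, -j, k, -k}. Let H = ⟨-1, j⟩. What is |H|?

4

|⟨-1⟩| = 2 and |⟨j⟩| = 4, so |H| is a multiple of lcm(2, 4) = 4 and divides |G| = 8.
Closing under the operation: H = {1, -1, j, -j}, so |H| = 4.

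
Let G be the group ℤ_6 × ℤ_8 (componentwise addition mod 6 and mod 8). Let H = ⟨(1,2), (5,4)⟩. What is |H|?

24

|⟨(1,2)⟩| = 12 and |⟨(5,4)⟩| = 6, so |H| is a multiple of lcm(12, 6) = 12 and divides |G| = 48.
Closing under the operation: H = {(0,0), (0,2), (0,4), (0,6), (1,0), (1,2), (1,4), (1,6), (2,0), (2,2), (2,4), (2,6), (3,0), (3,2), (3,4), (3,6), (4,0), (4,2), (4,4), (4,6), (5,0), (5,2), (5,4), (5,6)}, so |H| = 24.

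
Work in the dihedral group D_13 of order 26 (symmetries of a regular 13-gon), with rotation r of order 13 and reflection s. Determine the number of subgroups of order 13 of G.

|G| = 26 and 13 | 26, so subgroups of order 13 are possible by Lagrange.
The subgroups of order 13 are: {e, r, r^2, r^3, r^4, r^5, r^6, r^7, r^8, r^9, r^10, r^11, r^12}.
So G has 1 subgroup of order 13.

1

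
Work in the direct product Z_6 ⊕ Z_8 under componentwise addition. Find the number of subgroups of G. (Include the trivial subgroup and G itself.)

|G| = 48, so by Lagrange every subgroup order divides 48. Divisors: 1, 2, 3, 4, 6, 8, 12, 16, 24, 48.
Subgroups by order — order 1: 1; order 2: 3; order 3: 1; order 4: 3; order 6: 3; order 8: 3; order 12: 3; order 16: 1; order 24: 3; order 48: 1.
Total: 1 + 3 + 1 + 3 + 3 + 3 + 3 + 1 + 3 + 1 = 22.

22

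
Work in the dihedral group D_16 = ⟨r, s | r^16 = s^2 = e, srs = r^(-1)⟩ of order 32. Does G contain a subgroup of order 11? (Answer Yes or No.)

No

11 does not divide |G| = 32, so by Lagrange no subgroup of order 11 exists.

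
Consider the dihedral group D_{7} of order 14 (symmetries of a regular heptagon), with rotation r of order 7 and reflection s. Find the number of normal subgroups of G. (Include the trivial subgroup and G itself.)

3

G has 10 subgroups. Checking conjugation-invariance by order — order 1: 1/1 normal; order 2: 0/7 normal; order 7: 1/1 normal; order 14: 1/1 normal.
Total normal subgroups: 3.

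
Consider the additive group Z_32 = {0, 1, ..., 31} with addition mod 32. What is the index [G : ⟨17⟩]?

1

|⟨17⟩| = 32 and |G| = 32.
By Lagrange, [G : H] = |G|/|H| = 32/32 = 1.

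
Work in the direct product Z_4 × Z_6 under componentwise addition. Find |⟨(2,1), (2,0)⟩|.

12

|⟨(2,1)⟩| = 6 and |⟨(2,0)⟩| = 2, so |H| is a multiple of lcm(6, 2) = 6 and divides |G| = 24.
Closing under the operation: H = {(0,0), (0,1), (0,2), (0,3), (0,4), (0,5), (2,0), (2,1), (2,2), (2,3), (2,4), (2,5)}, so |H| = 12.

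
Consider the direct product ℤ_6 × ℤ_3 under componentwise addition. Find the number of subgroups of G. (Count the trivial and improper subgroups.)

12

|G| = 18, so by Lagrange every subgroup order divides 18. Divisors: 1, 2, 3, 6, 9, 18.
Subgroups by order — order 1: 1; order 2: 1; order 3: 4; order 6: 4; order 9: 1; order 18: 1.
Total: 1 + 1 + 4 + 4 + 1 + 1 = 12.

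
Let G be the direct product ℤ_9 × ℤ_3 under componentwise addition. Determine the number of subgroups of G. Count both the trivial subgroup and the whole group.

10

|G| = 27, so by Lagrange every subgroup order divides 27. Divisors: 1, 3, 9, 27.
Subgroups by order — order 1: 1; order 3: 4; order 9: 4; order 27: 1.
Total: 1 + 4 + 4 + 1 = 10.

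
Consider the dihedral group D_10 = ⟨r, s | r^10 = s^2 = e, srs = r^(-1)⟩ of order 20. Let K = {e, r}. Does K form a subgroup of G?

No

r ∈ K but its inverse r^9 ∉ K, so K is not a subgroup.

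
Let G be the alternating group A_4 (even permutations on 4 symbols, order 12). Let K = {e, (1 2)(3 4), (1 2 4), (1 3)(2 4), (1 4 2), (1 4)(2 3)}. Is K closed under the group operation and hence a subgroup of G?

Closure fails: (1 2)(3 4) ∘ (1 2 4) = (2 3 4) ∉ K. So K is not a subgroup.

No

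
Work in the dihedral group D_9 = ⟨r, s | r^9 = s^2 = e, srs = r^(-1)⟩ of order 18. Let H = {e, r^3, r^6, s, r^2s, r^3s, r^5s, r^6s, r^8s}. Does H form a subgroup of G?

No

Closure fails: s · r^2s = r^7 ∉ H. So H is not a subgroup.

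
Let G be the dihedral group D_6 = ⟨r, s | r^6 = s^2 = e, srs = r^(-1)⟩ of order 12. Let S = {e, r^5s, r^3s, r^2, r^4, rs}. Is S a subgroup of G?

Yes

|S| = 6 divides |G| = 12, consistent with Lagrange.
S contains the identity, every element's inverse is in S, and S is closed under ·: it is a subgroup.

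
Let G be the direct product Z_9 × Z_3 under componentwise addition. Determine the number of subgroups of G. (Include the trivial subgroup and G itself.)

10

|G| = 27, so by Lagrange every subgroup order divides 27. Divisors: 1, 3, 9, 27.
Subgroups by order — order 1: 1; order 3: 4; order 9: 4; order 27: 1.
Total: 1 + 4 + 4 + 1 = 10.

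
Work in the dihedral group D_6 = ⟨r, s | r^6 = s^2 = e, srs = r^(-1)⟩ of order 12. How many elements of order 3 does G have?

2

The elements of order 3 are: r^2, r^4.
That's 2.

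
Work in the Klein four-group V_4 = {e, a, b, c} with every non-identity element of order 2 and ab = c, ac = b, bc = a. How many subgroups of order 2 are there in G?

|G| = 4 and 2 | 4, so subgroups of order 2 are possible by Lagrange.
The subgroups of order 2 are: {e, a}; {e, b}; {e, c}.
So G has 3 subgroups of order 2.

3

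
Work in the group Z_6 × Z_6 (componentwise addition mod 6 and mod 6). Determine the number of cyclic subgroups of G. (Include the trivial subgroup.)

A cyclic subgroup of order d is generated by each of its φ(d) elements of order d, so the cyclic subgroups of order d number (#elements of order d)/φ(d).
Cyclic subgroups by order — order 1: 1; order 2: 3; order 3: 4; order 6: 12.
Total: 20.

20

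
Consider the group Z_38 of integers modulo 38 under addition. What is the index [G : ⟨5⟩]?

|⟨5⟩| = 38 and |G| = 38.
By Lagrange, [G : H] = |G|/|H| = 38/38 = 1.

1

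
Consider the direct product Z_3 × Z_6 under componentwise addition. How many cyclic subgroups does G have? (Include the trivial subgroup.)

10

A cyclic subgroup of order d is generated by each of its φ(d) elements of order d, so the cyclic subgroups of order d number (#elements of order d)/φ(d).
Cyclic subgroups by order — order 1: 1; order 2: 1; order 3: 4; order 6: 4.
Total: 10.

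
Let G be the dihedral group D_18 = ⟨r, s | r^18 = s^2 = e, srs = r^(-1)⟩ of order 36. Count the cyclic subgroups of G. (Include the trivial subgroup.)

24

Each element a generates a cyclic subgroup ⟨a⟩; distinct elements may generate the same one (a cyclic group of order d has φ(d) generators).
Cyclic subgroups by order — order 1: 1; order 2: 19; order 3: 1; order 6: 1; order 9: 1; order 18: 1.
Total: 24.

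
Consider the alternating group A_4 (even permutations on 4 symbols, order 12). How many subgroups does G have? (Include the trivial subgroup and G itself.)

10

|G| = 12, so by Lagrange every subgroup order divides 12. Divisors: 1, 2, 3, 4, 6, 12.
Subgroups by order — order 1: 1; order 2: 3; order 3: 4; order 4: 1; order 6: 0; order 12: 1.
Total: 1 + 3 + 4 + 1 + 0 + 1 = 10.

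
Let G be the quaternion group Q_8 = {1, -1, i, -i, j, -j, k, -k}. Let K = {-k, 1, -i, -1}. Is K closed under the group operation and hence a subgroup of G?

-k ∈ K but its inverse k ∉ K, so K is not a subgroup.

No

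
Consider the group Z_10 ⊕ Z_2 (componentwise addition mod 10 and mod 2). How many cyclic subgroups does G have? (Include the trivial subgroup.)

A cyclic subgroup of order d is generated by each of its φ(d) elements of order d, so the cyclic subgroups of order d number (#elements of order d)/φ(d).
Cyclic subgroups by order — order 1: 1; order 2: 3; order 5: 1; order 10: 3.
Total: 8.

8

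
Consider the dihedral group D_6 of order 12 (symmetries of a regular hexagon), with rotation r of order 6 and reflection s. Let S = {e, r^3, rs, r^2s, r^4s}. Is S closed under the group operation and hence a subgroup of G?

No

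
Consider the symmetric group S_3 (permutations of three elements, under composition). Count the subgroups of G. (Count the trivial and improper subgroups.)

6

|G| = 6, so by Lagrange every subgroup order divides 6. Divisors: 1, 2, 3, 6.
Subgroups by order — order 1: 1; order 2: 3; order 3: 1; order 6: 1.
Total: 1 + 3 + 1 + 1 = 6.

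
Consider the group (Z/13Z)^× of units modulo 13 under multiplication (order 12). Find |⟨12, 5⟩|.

4

|⟨12⟩| = 2 and |⟨5⟩| = 4, so |H| is a multiple of lcm(2, 4) = 4 and divides |G| = 12.
Closing under the operation: H = {1, 5, 8, 12}, so |H| = 4.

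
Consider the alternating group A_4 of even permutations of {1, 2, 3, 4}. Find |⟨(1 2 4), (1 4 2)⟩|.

|⟨(1 2 4)⟩| = 3 and |⟨(1 4 2)⟩| = 3, so |H| is a multiple of lcm(3, 3) = 3 and divides |G| = 12.
Closing under the operation: H = {e, (1 2 4), (1 4 2)}, so |H| = 3.

3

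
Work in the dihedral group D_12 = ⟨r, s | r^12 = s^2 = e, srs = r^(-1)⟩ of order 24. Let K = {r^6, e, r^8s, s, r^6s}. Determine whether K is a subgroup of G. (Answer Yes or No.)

No

|K| = 5 does not divide |G| = 24, so by Lagrange K is not a subgroup.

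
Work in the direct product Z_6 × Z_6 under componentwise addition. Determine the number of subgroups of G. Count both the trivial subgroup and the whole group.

30

|G| = 36, so by Lagrange every subgroup order divides 36. Divisors: 1, 2, 3, 4, 6, 9, 12, 18, 36.
Subgroups by order — order 1: 1; order 2: 3; order 3: 4; order 4: 1; order 6: 12; order 9: 1; order 12: 4; order 18: 3; order 36: 1.
Total: 1 + 3 + 4 + 1 + 12 + 1 + 4 + 3 + 1 = 30.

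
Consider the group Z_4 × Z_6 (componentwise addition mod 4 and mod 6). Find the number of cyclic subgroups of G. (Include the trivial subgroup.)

Each element a generates a cyclic subgroup ⟨a⟩; distinct elements may generate the same one (a cyclic group of order d has φ(d) generators).
Cyclic subgroups by order — order 1: 1; order 2: 3; order 3: 1; order 4: 2; order 6: 3; order 12: 2.
Total: 12.

12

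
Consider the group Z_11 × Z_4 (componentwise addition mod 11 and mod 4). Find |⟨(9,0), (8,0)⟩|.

11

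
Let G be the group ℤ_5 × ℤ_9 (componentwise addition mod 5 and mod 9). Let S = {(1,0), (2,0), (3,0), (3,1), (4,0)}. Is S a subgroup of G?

The identity (0,0) ∉ S, so S is not a subgroup.

No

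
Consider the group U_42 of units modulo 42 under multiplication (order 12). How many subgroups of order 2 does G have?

|G| = 12 and 2 | 12, so subgroups of order 2 are possible by Lagrange.
The subgroups of order 2 are: {1, 13}; {1, 29}; {1, 41}.
So G has 3 subgroups of order 2.

3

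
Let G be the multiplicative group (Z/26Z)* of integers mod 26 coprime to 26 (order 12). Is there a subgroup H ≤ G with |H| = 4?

Yes

4 | 12. A subgroup of order 4 is {1, 5, 21, 25}.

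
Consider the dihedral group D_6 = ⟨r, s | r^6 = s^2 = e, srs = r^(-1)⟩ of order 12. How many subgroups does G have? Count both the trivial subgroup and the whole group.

16

|G| = 12, so by Lagrange every subgroup order divides 12. Divisors: 1, 2, 3, 4, 6, 12.
Subgroups by order — order 1: 1; order 2: 7; order 3: 1; order 4: 3; order 6: 3; order 12: 1.
Total: 1 + 7 + 1 + 3 + 3 + 1 = 16.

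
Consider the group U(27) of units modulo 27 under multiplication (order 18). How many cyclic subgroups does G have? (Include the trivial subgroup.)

A cyclic subgroup of order d is generated by each of its φ(d) elements of order d, so the cyclic subgroups of order d number (#elements of order d)/φ(d).
Cyclic subgroups by order — order 1: 1; order 2: 1; order 3: 1; order 6: 1; order 9: 1; order 18: 1.
Total: 6.

6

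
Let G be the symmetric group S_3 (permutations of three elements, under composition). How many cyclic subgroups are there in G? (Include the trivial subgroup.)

5

Each element a generates a cyclic subgroup ⟨a⟩; distinct elements may generate the same one (a cyclic group of order d has φ(d) generators).
Cyclic subgroups by order — order 1: 1; order 2: 3; order 3: 1.
Total: 5.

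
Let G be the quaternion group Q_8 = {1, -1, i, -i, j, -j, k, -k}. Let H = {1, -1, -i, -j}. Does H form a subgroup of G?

No

-j ∈ H but its inverse j ∉ H, so H is not a subgroup.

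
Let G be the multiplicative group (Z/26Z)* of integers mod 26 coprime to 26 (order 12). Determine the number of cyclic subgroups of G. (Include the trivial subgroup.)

Group the elements of G by the cyclic subgroup they generate; each cyclic subgroup of order d accounts for φ(d) elements.
Cyclic subgroups by order — order 1: 1; order 2: 1; order 3: 1; order 4: 1; order 6: 1; order 12: 1.
Total: 6.

6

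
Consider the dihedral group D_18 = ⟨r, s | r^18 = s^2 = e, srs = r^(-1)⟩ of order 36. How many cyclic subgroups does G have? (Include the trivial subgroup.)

Each element a generates a cyclic subgroup ⟨a⟩; distinct elements may generate the same one (a cyclic group of order d has φ(d) generators).
Cyclic subgroups by order — order 1: 1; order 2: 19; order 3: 1; order 6: 1; order 9: 1; order 18: 1.
Total: 24.

24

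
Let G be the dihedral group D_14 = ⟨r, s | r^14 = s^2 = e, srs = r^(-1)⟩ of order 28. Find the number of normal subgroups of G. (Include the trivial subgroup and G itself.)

G has 28 subgroups. Checking conjugation-invariance by order — order 1: 1/1 normal; order 2: 1/15 normal; order 4: 0/7 normal; order 7: 1/1 normal; order 14: 3/3 normal; order 28: 1/1 normal.
Total normal subgroups: 7.

7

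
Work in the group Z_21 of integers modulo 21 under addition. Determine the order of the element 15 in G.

In Z_21, the order of an element a is n/gcd(a, n).
gcd(15, 21) = 3, so |⟨15⟩| = 21/3 = 7.

7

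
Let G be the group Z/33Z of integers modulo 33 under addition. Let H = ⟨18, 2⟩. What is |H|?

33

|⟨18⟩| = 11 and |⟨2⟩| = 33, so |H| is a multiple of lcm(11, 33) = 33 and divides |G| = 33.
Closing {18, 2} under the group operation gives all of G, so |H| = 33.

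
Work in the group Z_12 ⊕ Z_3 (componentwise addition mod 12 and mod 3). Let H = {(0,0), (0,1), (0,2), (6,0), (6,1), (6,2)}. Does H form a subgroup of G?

Yes

|H| = 6 divides |G| = 36, consistent with Lagrange.
H contains the identity, every element's inverse is in H, and H is closed under +: it is a subgroup.
In fact H = ⟨(6,2)⟩.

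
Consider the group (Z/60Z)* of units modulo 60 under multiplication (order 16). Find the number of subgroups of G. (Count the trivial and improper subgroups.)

27

|G| = 16, so by Lagrange every subgroup order divides 16. Divisors: 1, 2, 4, 8, 16.
Subgroups by order — order 1: 1; order 2: 7; order 4: 11; order 8: 7; order 16: 1.
Total: 1 + 7 + 11 + 7 + 1 = 27.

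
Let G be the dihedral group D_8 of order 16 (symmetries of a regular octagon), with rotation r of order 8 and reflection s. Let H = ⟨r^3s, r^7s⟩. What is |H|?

|⟨r^3s⟩| = 2 and |⟨r^7s⟩| = 2, so |H| is a multiple of lcm(2, 2) = 2 and divides |G| = 16.
Closing under the operation: H = {e, r^4, r^3s, r^7s}, so |H| = 4.

4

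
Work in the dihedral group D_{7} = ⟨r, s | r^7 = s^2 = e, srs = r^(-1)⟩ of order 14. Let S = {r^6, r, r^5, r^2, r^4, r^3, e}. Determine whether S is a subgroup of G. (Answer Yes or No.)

Yes

|S| = 7 divides |G| = 14, consistent with Lagrange.
S contains the identity, every element's inverse is in S, and S is closed under ·: it is a subgroup.
In fact S = ⟨r^4⟩.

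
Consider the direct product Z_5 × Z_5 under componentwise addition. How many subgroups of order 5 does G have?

|G| = 25 and 5 | 25, so subgroups of order 5 are possible by Lagrange.
The subgroups of order 5 are: {(0,0), (0,1), (0,2), (0,3), (0,4)}; {(0,0), (1,0), (2,0), (3,0), (4,0)}; {(0,0), (1,1), (2,2), (3,3), (4,4)}; {(0,0), (1,2), (2,4), (3,1), (4,3)}; … (6 in all).
So G has 6 subgroups of order 5.

6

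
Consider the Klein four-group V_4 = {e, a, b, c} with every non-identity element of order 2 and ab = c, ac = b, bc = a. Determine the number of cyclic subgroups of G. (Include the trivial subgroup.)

Group the elements of G by the cyclic subgroup they generate; each cyclic subgroup of order d accounts for φ(d) elements.
Cyclic subgroups by order — order 1: 1; order 2: 3.
Total: 4.

4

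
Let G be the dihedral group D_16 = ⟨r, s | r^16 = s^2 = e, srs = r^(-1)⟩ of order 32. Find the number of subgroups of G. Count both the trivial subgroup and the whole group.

36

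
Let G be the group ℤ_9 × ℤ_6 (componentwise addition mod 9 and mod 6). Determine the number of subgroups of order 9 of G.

|G| = 54 and 9 | 54, so subgroups of order 9 are possible by Lagrange.
The subgroups of order 9 are: {(0,0), (0,2), (0,4), (3,0), (3,2), (3,4), (6,0), (6,2), (6,4)}; {(0,0), (1,0), (2,0), (3,0), (4,0), (5,0), (6,0), (7,0), (8,0)}; {(0,0), (1,2), (2,4), (3,0), (4,2), (5,4), (6,0), (7,2), (8,4)}; {(0,0), (1,4), (2,2), (3,0), (4,4), (5,2), (6,0), (7,4), (8,2)}.
So G has 4 subgroups of order 9.

4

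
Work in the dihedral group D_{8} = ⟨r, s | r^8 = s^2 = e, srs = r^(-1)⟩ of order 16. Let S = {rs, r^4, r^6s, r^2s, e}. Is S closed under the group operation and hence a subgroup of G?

No

|S| = 5 does not divide |G| = 16, so by Lagrange S is not a subgroup.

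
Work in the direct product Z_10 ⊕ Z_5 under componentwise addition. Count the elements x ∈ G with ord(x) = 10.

An element (a,b) has order lcm(ord(a), ord(b)); count pairs with lcm equal to 10.
Enumerating gives 24 such elements.

24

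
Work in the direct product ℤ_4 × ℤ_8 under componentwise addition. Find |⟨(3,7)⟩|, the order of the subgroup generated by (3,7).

8

The order of (3,7) in Z_4 × Z_8 is lcm(ord(3) in Z_4, ord(7) in Z_8).
ord(3) = 4 and ord(7) = 8, so |⟨(3,7)⟩| = lcm(4, 8) = 8.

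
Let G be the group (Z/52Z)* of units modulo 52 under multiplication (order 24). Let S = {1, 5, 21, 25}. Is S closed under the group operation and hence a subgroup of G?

Yes

|S| = 4 divides |G| = 24, consistent with Lagrange.
S contains the identity, every element's inverse is in S, and S is closed under ·: it is a subgroup.
In fact S = ⟨21⟩.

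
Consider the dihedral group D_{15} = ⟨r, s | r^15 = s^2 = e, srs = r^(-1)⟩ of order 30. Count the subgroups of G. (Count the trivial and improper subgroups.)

28

|G| = 30, so by Lagrange every subgroup order divides 30. Divisors: 1, 2, 3, 5, 6, 10, 15, 30.
Subgroups by order — order 1: 1; order 2: 15; order 3: 1; order 5: 1; order 6: 5; order 10: 3; order 15: 1; order 30: 1.
Total: 1 + 15 + 1 + 1 + 5 + 3 + 1 + 1 = 28.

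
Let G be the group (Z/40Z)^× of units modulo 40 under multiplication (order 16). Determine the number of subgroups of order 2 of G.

7

|G| = 16 and 2 | 16, so subgroups of order 2 are possible by Lagrange.
The subgroups of order 2 are: {1, 11}; {1, 19}; {1, 21}; {1, 29}; … (7 in all).
So G has 7 subgroups of order 2.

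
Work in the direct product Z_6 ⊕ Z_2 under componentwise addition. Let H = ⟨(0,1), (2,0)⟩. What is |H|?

|⟨(0,1)⟩| = 2 and |⟨(2,0)⟩| = 3, so |H| is a multiple of lcm(2, 3) = 6 and divides |G| = 12.
Closing under the operation: H = {(0,0), (0,1), (2,0), (2,1), (4,0), (4,1)}, so |H| = 6.

6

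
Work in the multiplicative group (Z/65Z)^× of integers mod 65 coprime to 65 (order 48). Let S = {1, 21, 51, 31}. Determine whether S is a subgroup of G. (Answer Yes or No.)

|S| = 4 divides |G| = 48, consistent with Lagrange.
S contains the identity, every element's inverse is in S, and S is closed under ·: it is a subgroup.
In fact S = ⟨21⟩.

Yes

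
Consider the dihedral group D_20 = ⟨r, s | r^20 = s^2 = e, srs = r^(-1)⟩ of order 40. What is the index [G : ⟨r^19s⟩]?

20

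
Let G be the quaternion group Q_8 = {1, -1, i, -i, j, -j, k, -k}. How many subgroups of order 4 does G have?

3

|G| = 8 and 4 | 8, so subgroups of order 4 are possible by Lagrange.
The subgroups of order 4 are: {1, -1, i, -i}; {1, -1, j, -j}; {1, -1, k, -k}.
So G has 3 subgroups of order 4.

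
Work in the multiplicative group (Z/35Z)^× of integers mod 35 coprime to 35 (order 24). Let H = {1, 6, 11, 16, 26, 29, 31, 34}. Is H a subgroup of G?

No

Closure fails: 34 · 11 = 24 ∉ H. So H is not a subgroup.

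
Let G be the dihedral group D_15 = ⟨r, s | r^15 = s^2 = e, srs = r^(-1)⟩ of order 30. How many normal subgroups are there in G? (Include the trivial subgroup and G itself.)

5

G has 28 subgroups. Checking conjugation-invariance by order — order 1: 1/1 normal; order 2: 0/15 normal; order 3: 1/1 normal; order 5: 1/1 normal; order 6: 0/5 normal; order 10: 0/3 normal; order 15: 1/1 normal; order 30: 1/1 normal.
Total normal subgroups: 5.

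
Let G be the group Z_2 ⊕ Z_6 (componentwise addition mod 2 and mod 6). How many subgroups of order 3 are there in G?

|G| = 12 and 3 | 12, so subgroups of order 3 are possible by Lagrange.
The subgroups of order 3 are: {(0,0), (0,2), (0,4)}.
So G has 1 subgroup of order 3.

1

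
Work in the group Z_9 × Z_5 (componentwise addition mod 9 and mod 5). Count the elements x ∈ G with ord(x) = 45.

24

An element (a,b) has order lcm(ord(a), ord(b)); count pairs with lcm equal to 45.
Enumerating gives 24 such elements.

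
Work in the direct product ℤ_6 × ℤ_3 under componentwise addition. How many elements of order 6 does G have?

An element (a,b) has order lcm(ord(a), ord(b)); count pairs with lcm equal to 6.
Enumerating gives 8 such elements.

8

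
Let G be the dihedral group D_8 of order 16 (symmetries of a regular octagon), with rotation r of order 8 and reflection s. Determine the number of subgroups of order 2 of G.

9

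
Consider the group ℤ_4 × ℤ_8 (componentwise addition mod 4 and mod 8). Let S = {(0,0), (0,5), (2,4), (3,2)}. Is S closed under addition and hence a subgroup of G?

(0,5) ∈ S but its inverse (0,3) ∉ S, so S is not a subgroup.

No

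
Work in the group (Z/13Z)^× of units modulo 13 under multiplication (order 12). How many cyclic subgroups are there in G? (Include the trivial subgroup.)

A cyclic subgroup of order d is generated by each of its φ(d) elements of order d, so the cyclic subgroups of order d number (#elements of order d)/φ(d).
Cyclic subgroups by order — order 1: 1; order 2: 1; order 3: 1; order 4: 1; order 6: 1; order 12: 1.
Total: 6.

6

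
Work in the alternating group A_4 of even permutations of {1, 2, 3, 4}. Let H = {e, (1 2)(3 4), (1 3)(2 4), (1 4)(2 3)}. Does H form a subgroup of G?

|H| = 4 divides |G| = 12, consistent with Lagrange.
H contains the identity, every element's inverse is in H, and H is closed under ∘: it is a subgroup.

Yes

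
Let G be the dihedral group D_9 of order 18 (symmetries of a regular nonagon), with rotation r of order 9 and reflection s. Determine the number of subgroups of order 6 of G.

|G| = 18 and 6 | 18, so subgroups of order 6 are possible by Lagrange.
The subgroups of order 6 are: {e, r^3, r^6, r^2s, r^5s, r^8s}; {e, r^3, r^6, s, r^3s, r^6s}; {e, r^3, r^6, rs, r^4s, r^7s}.
So G has 3 subgroups of order 6.

3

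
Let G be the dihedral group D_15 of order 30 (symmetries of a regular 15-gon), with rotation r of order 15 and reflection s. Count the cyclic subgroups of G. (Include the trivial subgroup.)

19

A cyclic subgroup of order d is generated by each of its φ(d) elements of order d, so the cyclic subgroups of order d number (#elements of order d)/φ(d).
Cyclic subgroups by order — order 1: 1; order 2: 15; order 3: 1; order 5: 1; order 15: 1.
Total: 19.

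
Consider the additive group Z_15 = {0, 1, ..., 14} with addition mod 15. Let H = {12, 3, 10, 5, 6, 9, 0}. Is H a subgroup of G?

No

|H| = 7 does not divide |G| = 15, so by Lagrange H is not a subgroup.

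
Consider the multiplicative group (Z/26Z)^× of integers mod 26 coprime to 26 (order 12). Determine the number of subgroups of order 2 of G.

1

|G| = 12 and 2 | 12, so subgroups of order 2 are possible by Lagrange.
The subgroups of order 2 are: {1, 25}.
So G has 1 subgroup of order 2.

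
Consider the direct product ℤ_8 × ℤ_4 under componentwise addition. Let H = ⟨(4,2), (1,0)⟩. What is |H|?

|⟨(4,2)⟩| = 2 and |⟨(1,0)⟩| = 8, so |H| is a multiple of lcm(2, 8) = 8 and divides |G| = 32.
Closing under the operation: H = {(0,0), (0,2), (1,0), (1,2), (2,0), (2,2), (3,0), (3,2), (4,0), (4,2), (5,0), (5,2), (6,0), (6,2), (7,0), (7,2)}, so |H| = 16.

16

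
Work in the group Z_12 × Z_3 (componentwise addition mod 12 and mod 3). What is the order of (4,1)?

3

The order of (4,1) in Z_12 × Z_3 is lcm(ord(4) in Z_12, ord(1) in Z_3).
ord(4) = 3 and ord(1) = 3, so |⟨(4,1)⟩| = lcm(3, 3) = 3.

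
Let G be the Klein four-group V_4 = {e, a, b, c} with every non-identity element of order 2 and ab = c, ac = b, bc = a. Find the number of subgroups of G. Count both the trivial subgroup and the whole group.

5

|G| = 4, so by Lagrange every subgroup order divides 4. Divisors: 1, 2, 4.
Subgroups by order — order 1: 1; order 2: 3; order 4: 1.
Total: 1 + 3 + 1 = 5.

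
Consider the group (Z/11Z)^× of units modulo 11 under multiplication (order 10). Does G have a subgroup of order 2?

2 | 10. A subgroup of order 2 is {1, 10}.

Yes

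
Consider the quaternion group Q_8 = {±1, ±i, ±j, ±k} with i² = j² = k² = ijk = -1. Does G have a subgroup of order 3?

3 does not divide |G| = 8, so by Lagrange no subgroup of order 3 exists.

No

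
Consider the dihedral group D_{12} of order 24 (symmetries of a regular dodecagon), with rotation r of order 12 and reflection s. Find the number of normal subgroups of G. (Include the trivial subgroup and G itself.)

G has 34 subgroups. Checking conjugation-invariance by order — order 1: 1/1 normal; order 2: 1/13 normal; order 3: 1/1 normal; order 4: 1/7 normal; order 6: 1/5 normal; order 8: 0/3 normal; order 12: 3/3 normal; order 24: 1/1 normal.
Total normal subgroups: 9.

9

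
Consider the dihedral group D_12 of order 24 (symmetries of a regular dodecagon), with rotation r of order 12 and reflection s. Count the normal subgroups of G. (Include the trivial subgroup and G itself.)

9

G has 34 subgroups. Checking conjugation-invariance by order — order 1: 1/1 normal; order 2: 1/13 normal; order 3: 1/1 normal; order 4: 1/7 normal; order 6: 1/5 normal; order 8: 0/3 normal; order 12: 3/3 normal; order 24: 1/1 normal.
Total normal subgroups: 9.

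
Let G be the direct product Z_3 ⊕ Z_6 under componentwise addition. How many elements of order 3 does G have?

An element (a,b) has order lcm(ord(a), ord(b)); count pairs with lcm equal to 3.
Enumerating gives 8 such elements.

8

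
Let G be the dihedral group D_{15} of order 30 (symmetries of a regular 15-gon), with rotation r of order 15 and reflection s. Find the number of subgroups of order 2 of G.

15

|G| = 30 and 2 | 30, so subgroups of order 2 are possible by Lagrange.
The subgroups of order 2 are: {e, r^10s}; {e, r^11s}; {e, r^12s}; {e, r^13s}; … (15 in all).
So G has 15 subgroups of order 2.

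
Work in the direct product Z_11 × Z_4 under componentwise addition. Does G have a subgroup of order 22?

22 | 44. A subgroup of order 22 is {(0,0), (0,2), (1,0), (1,2), (2,0), (2,2), (3,0), (3,2), (4,0), (4,2), (5,0), (5,2), (6,0), (6,2), (7,0), (7,2), (8,0), (8,2), (9,0), (9,2), (10,0), (10,2)}.

Yes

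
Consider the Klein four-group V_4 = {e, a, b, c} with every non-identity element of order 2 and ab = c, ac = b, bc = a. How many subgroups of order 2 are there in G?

3

|G| = 4 and 2 | 4, so subgroups of order 2 are possible by Lagrange.
The subgroups of order 2 are: {e, a}; {e, b}; {e, c}.
So G has 3 subgroups of order 2.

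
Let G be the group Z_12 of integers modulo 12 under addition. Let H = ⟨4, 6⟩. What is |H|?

6

|⟨4⟩| = 3 and |⟨6⟩| = 2, so |H| is a multiple of lcm(3, 2) = 6 and divides |G| = 12.
Closing under the operation: H = {0, 2, 4, 6, 8, 10}, so |H| = 6.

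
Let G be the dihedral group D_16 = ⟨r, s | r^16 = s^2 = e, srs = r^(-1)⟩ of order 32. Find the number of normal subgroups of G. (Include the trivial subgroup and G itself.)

G has 36 subgroups. Checking conjugation-invariance by order — order 1: 1/1 normal; order 2: 1/17 normal; order 4: 1/9 normal; order 8: 1/5 normal; order 16: 3/3 normal; order 32: 1/1 normal.
Total normal subgroups: 8.

8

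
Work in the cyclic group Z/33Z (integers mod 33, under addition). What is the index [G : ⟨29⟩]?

|⟨29⟩| = 33 and |G| = 33.
By Lagrange, [G : H] = |G|/|H| = 33/33 = 1.

1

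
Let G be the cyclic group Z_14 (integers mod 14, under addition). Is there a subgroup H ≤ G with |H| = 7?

Yes

7 | 14. A subgroup of order 7 is {0, 2, 4, 6, 8, 10, 12}.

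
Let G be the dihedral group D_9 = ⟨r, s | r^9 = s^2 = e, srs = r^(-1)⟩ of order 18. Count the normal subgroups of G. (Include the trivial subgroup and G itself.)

4

G has 16 subgroups. Checking conjugation-invariance by order — order 1: 1/1 normal; order 2: 0/9 normal; order 3: 1/1 normal; order 6: 0/3 normal; order 9: 1/1 normal; order 18: 1/1 normal.
Total normal subgroups: 4.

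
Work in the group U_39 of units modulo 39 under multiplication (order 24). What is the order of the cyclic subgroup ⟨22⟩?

3

Compute successive powers of 22 mod 39: 22, 16, 1; 22^3 ≡ 1 (mod 39).
So |⟨22⟩| = 3.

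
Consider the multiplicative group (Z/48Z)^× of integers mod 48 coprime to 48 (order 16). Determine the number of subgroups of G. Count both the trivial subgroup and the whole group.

|G| = 16, so by Lagrange every subgroup order divides 16. Divisors: 1, 2, 4, 8, 16.
Subgroups by order — order 1: 1; order 2: 7; order 4: 11; order 8: 7; order 16: 1.
Total: 1 + 7 + 11 + 7 + 1 = 27.

27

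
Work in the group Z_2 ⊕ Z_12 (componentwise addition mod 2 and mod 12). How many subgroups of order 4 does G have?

3

|G| = 24 and 4 | 24, so subgroups of order 4 are possible by Lagrange.
The subgroups of order 4 are: {(0,0), (0,3), (0,6), (0,9)}; {(0,0), (0,6), (1,0), (1,6)}; {(0,0), (0,6), (1,3), (1,9)}.
So G has 3 subgroups of order 4.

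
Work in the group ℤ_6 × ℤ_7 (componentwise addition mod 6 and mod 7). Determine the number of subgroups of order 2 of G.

1

|G| = 42 and 2 | 42, so subgroups of order 2 are possible by Lagrange.
The subgroups of order 2 are: {(0,0), (3,0)}.
So G has 1 subgroup of order 2.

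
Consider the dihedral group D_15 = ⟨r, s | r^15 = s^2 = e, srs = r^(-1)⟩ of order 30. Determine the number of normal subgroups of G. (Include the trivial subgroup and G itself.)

5

G has 28 subgroups. Checking conjugation-invariance by order — order 1: 1/1 normal; order 2: 0/15 normal; order 3: 1/1 normal; order 5: 1/1 normal; order 6: 0/5 normal; order 10: 0/3 normal; order 15: 1/1 normal; order 30: 1/1 normal.
Total normal subgroups: 5.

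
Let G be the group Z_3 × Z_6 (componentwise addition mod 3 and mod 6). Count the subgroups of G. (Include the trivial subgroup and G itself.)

12

|G| = 18, so by Lagrange every subgroup order divides 18. Divisors: 1, 2, 3, 6, 9, 18.
Subgroups by order — order 1: 1; order 2: 1; order 3: 4; order 6: 4; order 9: 1; order 18: 1.
Total: 1 + 1 + 4 + 4 + 1 + 1 = 12.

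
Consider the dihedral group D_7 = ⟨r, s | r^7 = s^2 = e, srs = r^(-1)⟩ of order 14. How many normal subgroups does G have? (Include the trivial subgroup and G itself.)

G has 10 subgroups. Checking conjugation-invariance by order — order 1: 1/1 normal; order 2: 0/7 normal; order 7: 1/1 normal; order 14: 1/1 normal.
Total normal subgroups: 3.

3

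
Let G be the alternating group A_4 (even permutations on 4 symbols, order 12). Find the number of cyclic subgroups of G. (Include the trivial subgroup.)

8

A cyclic subgroup of order d is generated by each of its φ(d) elements of order d, so the cyclic subgroups of order d number (#elements of order d)/φ(d).
Cyclic subgroups by order — order 1: 1; order 2: 3; order 3: 4.
Total: 8.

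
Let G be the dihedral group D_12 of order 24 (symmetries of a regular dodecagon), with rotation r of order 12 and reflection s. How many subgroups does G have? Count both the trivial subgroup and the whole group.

34

|G| = 24, so by Lagrange every subgroup order divides 24. Divisors: 1, 2, 3, 4, 6, 8, 12, 24.
Subgroups by order — order 1: 1; order 2: 13; order 3: 1; order 4: 7; order 6: 5; order 8: 3; order 12: 3; order 24: 1.
Total: 1 + 13 + 1 + 7 + 5 + 3 + 3 + 1 = 34.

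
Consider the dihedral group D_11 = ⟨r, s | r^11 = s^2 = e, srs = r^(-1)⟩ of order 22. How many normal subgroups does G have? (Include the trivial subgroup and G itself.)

3

G has 14 subgroups. Checking conjugation-invariance by order — order 1: 1/1 normal; order 2: 0/11 normal; order 11: 1/1 normal; order 22: 1/1 normal.
Total normal subgroups: 3.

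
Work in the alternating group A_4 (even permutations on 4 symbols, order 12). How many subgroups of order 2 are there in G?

|G| = 12 and 2 | 12, so subgroups of order 2 are possible by Lagrange.
The subgroups of order 2 are: {e, (1 2)(3 4)}; {e, (1 3)(2 4)}; {e, (1 4)(2 3)}.
So G has 3 subgroups of order 2.

3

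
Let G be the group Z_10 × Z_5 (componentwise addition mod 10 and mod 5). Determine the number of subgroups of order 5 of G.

6

|G| = 50 and 5 | 50, so subgroups of order 5 are possible by Lagrange.
The subgroups of order 5 are: {(0,0), (0,1), (0,2), (0,3), (0,4)}; {(0,0), (2,0), (4,0), (6,0), (8,0)}; {(0,0), (2,1), (4,2), (6,3), (8,4)}; {(0,0), (2,2), (4,4), (6,1), (8,3)}; … (6 in all).
So G has 6 subgroups of order 5.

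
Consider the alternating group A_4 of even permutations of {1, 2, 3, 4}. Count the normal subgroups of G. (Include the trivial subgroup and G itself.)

G has 10 subgroups. Checking conjugation-invariance by order — order 1: 1/1 normal; order 2: 0/3 normal; order 3: 0/4 normal; order 4: 1/1 normal; order 12: 1/1 normal.
Total normal subgroups: 3.

3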